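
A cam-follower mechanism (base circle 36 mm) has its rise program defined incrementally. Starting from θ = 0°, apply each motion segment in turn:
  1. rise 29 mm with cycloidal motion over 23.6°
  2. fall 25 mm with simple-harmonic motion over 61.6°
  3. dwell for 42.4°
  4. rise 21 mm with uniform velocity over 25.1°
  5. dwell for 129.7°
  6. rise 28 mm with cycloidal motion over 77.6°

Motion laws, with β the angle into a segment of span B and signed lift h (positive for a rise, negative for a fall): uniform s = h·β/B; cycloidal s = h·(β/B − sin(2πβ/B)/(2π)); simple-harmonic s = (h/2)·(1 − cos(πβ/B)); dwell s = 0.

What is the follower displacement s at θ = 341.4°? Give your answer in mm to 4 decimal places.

seg 1 [0°–23.6°] cycloidal, h=29: full span → s += 29 → s = 29.0000
seg 2 [23.6°–85.2°] simple-harmonic, h=-25: full span → s += -25 → s = 4.0000
seg 3 [85.2°–127.6°] dwell: s stays 4.0000
seg 4 [127.6°–152.7°] uniform, h=21: full span → s += 21 → s = 25.0000
seg 5 [152.7°–282.4°] dwell: s stays 25.0000
seg 6 [282.4°–360°] cycloidal, h=28: θ=341.4° here. β=59, B=77.6. 28·(0.7603 − sin(2π·0.7603)/(2π)) = 25.7357 → s = 50.7357

50.7357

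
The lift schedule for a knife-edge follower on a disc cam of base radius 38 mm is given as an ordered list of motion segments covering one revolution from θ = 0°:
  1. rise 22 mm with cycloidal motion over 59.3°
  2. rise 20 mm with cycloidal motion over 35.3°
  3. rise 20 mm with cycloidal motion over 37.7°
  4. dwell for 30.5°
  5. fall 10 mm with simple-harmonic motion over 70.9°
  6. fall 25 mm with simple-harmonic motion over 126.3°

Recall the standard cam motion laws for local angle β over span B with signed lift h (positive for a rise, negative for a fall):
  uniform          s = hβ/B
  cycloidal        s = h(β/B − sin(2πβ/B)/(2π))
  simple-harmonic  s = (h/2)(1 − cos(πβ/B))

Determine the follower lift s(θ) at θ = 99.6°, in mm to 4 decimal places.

seg 1 [0°–59.3°] cycloidal, h=22: full span → s += 22 → s = 22.0000
seg 2 [59.3°–94.6°] cycloidal, h=20: full span → s += 20 → s = 42.0000
seg 3 [94.6°–132.3°] cycloidal, h=20: θ=99.6° here. β=5, B=37.7. 20·(0.1326 − sin(2π·0.1326)/(2π)) = 0.2965 → s = 42.2965

42.2965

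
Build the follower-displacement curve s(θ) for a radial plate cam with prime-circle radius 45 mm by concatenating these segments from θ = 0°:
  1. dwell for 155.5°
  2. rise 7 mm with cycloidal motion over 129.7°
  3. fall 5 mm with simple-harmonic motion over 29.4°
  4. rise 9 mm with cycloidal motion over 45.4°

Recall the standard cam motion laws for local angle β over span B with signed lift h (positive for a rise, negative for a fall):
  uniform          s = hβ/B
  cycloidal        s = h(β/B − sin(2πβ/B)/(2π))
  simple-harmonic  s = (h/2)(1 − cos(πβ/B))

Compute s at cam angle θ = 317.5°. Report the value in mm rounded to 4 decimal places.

seg 1 [0°–155.5°] dwell: s stays 0.0000
seg 2 [155.5°–285.2°] cycloidal, h=7: full span → s += 7 → s = 7.0000
seg 3 [285.2°–314.6°] simple-harmonic, h=-5: full span → s += -5 → s = 2.0000
seg 4 [314.6°–360°] cycloidal, h=9: θ=317.5° here. β=2.9, B=45.4. 9·(0.0639 − sin(2π·0.0639)/(2π)) = 0.0153 → s = 2.0153

2.0153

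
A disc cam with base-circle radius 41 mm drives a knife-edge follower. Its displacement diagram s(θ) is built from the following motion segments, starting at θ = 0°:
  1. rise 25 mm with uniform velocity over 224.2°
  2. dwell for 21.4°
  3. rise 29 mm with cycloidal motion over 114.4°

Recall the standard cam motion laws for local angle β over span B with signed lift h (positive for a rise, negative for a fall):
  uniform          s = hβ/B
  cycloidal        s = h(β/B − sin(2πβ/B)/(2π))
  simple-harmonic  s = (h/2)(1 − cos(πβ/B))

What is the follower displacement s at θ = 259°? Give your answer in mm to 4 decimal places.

seg 1 [0°–224.2°] uniform, h=25: full span → s += 25 → s = 25.0000
seg 2 [224.2°–245.6°] dwell: s stays 25.0000
seg 3 [245.6°–360°] cycloidal, h=29: θ=259° here. β=13.4, B=114.4. 29·(0.1171 − sin(2π·0.1171)/(2π)) = 0.2985 → s = 25.2985

25.2985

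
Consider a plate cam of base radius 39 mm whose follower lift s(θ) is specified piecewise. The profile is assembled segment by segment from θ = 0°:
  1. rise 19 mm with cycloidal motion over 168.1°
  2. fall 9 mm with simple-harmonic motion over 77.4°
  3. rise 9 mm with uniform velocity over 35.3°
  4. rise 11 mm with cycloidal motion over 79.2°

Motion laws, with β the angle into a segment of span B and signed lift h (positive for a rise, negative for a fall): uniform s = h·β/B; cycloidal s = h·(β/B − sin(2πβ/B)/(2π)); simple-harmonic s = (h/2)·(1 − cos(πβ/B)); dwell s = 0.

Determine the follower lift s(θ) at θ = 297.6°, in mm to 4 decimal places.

seg 1 [0°–168.1°] cycloidal, h=19: full span → s += 19 → s = 19.0000
seg 2 [168.1°–245.5°] simple-harmonic, h=-9: full span → s += -9 → s = 10.0000
seg 3 [245.5°–280.8°] uniform, h=9: full span → s += 9 → s = 19.0000
seg 4 [280.8°–360°] cycloidal, h=11: θ=297.6° here. β=16.8, B=79.2. 11·(0.2121 − sin(2π·0.2121)/(2π)) = 0.6320 → s = 19.6320

19.6320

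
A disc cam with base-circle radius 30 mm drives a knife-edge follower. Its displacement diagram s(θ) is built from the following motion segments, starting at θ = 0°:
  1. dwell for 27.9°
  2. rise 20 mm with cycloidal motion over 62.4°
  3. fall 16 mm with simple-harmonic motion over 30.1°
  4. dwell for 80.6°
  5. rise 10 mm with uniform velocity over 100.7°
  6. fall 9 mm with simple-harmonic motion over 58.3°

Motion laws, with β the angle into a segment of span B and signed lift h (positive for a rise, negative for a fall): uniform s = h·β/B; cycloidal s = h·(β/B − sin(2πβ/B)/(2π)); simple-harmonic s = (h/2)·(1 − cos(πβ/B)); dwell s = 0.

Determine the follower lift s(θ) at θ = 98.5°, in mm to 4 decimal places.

seg 1 [0°–27.9°] dwell: s stays 0.0000
seg 2 [27.9°–90.3°] cycloidal, h=20: full span → s += 20 → s = 20.0000
seg 3 [90.3°–120.4°] simple-harmonic, h=-16: θ=98.5° here. β=8.2, B=30.1. -16/2·(1 − cos(π·0.2724)) = -2.7554 → s = 17.2446

17.2446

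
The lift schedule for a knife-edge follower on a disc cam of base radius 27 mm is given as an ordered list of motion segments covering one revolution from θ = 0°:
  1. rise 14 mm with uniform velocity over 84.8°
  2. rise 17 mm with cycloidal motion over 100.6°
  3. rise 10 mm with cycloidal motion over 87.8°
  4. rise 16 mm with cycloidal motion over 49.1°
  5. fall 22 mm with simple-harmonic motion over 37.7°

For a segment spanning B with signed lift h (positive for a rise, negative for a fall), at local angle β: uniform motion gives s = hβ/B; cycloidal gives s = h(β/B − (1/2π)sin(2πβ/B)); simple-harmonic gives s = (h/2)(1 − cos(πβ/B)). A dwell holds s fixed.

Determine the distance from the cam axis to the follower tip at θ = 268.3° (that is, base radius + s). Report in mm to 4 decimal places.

seg 1 [0°–84.8°] uniform, h=14: full span → s += 14 → s = 14.0000
seg 2 [84.8°–185.4°] cycloidal, h=17: full span → s += 17 → s = 31.0000
seg 3 [185.4°–273.2°] cycloidal, h=10: θ=268.3° here. β=82.9, B=87.8. 10·(0.9442 − sin(2π·0.9442)/(2π)) = 9.9886 → s = 40.9886
radial distance = base radius + s = 27 + 40.9886 = 67.9886

67.9886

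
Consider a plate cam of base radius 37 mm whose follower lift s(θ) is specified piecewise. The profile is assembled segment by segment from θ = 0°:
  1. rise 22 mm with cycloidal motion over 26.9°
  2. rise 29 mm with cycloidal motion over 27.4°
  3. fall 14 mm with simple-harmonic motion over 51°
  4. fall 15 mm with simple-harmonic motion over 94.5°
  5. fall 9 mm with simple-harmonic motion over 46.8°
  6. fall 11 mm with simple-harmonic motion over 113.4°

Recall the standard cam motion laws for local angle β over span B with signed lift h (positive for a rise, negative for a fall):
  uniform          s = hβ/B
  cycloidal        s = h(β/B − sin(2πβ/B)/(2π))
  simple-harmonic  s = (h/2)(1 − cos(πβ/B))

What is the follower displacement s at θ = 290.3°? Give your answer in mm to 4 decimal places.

seg 1 [0°–26.9°] cycloidal, h=22: full span → s += 22 → s = 22.0000
seg 2 [26.9°–54.3°] cycloidal, h=29: full span → s += 29 → s = 51.0000
seg 3 [54.3°–105.3°] simple-harmonic, h=-14: full span → s += -14 → s = 37.0000
seg 4 [105.3°–199.8°] simple-harmonic, h=-15: full span → s += -15 → s = 22.0000
seg 5 [199.8°–246.6°] simple-harmonic, h=-9: full span → s += -9 → s = 13.0000
seg 6 [246.6°–360°] simple-harmonic, h=-11: θ=290.3° here. β=43.7, B=113.4. -11/2·(1 − cos(π·0.3854)) = -3.5617 → s = 9.4383

9.4383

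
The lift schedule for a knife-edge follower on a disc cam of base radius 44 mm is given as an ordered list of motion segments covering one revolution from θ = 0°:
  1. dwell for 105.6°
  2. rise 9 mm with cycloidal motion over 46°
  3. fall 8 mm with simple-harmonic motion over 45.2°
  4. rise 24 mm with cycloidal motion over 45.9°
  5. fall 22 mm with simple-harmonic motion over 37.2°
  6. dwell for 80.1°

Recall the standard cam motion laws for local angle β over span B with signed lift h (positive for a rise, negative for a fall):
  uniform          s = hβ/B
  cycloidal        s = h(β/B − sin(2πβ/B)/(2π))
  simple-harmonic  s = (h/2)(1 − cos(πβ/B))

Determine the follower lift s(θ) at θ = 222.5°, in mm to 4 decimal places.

seg 1 [0°–105.6°] dwell: s stays 0.0000
seg 2 [105.6°–151.6°] cycloidal, h=9: full span → s += 9 → s = 9.0000
seg 3 [151.6°–196.8°] simple-harmonic, h=-8: full span → s += -8 → s = 1.0000
seg 4 [196.8°–242.7°] cycloidal, h=24: θ=222.5° here. β=25.7, B=45.9. 24·(0.5599 − sin(2π·0.5599)/(2π)) = 14.8421 → s = 15.8421

15.8421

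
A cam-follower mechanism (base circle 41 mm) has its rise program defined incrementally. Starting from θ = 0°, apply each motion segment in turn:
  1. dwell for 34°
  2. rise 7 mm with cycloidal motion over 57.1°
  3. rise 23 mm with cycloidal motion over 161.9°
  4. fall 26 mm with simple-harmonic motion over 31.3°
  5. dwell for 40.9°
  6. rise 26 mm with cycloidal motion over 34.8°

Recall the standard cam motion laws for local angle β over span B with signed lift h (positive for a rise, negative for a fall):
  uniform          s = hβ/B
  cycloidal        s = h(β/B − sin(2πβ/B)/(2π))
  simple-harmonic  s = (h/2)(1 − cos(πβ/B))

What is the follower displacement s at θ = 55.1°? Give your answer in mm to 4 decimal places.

seg 1 [0°–34°] dwell: s stays 0.0000
seg 2 [34°–91.1°] cycloidal, h=7: θ=55.1° here. β=21.1, B=57.1. 7·(0.3695 − sin(2π·0.3695)/(2π)) = 1.7723 → s = 1.7723

1.7723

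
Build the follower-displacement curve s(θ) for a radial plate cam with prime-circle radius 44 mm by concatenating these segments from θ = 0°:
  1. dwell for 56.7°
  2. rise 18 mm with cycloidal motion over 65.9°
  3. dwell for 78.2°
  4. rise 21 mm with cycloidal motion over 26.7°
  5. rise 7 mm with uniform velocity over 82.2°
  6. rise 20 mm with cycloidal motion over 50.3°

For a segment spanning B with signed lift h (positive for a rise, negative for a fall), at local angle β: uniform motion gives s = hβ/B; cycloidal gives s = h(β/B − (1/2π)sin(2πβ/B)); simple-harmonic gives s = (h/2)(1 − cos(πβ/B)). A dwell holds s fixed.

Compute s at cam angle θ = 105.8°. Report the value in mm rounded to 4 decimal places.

seg 1 [0°–56.7°] dwell: s stays 0.0000
seg 2 [56.7°–122.6°] cycloidal, h=18: θ=105.8° here. β=49.1, B=65.9. 18·(0.7451 − sin(2π·0.7451)/(2π)) = 16.2746 → s = 16.2746

16.2746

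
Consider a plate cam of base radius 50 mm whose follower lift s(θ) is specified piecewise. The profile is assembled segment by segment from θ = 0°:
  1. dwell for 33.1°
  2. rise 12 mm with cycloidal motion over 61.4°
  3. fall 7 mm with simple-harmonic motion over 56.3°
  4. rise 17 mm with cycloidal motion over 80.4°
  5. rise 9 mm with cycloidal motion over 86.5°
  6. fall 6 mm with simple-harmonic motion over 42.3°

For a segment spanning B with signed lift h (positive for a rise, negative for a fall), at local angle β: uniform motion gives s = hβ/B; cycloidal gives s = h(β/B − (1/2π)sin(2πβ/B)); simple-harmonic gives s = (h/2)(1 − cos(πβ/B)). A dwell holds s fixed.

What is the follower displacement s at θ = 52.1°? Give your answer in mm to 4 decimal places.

seg 1 [0°–33.1°] dwell: s stays 0.0000
seg 2 [33.1°–94.5°] cycloidal, h=12: θ=52.1° here. β=19, B=61.4. 12·(0.3094 − sin(2π·0.3094)/(2π)) = 1.9352 → s = 1.9352

1.9352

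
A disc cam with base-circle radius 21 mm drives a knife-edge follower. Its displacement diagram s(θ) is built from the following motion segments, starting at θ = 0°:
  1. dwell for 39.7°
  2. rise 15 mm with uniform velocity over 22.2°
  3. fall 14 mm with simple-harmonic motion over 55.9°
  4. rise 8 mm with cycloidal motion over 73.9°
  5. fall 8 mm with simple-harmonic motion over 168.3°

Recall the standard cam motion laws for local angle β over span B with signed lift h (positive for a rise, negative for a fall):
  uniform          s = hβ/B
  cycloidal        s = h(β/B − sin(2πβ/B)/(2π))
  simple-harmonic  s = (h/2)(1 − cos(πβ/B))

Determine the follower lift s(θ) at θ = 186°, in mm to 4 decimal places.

seg 1 [0°–39.7°] dwell: s stays 0.0000
seg 2 [39.7°–61.9°] uniform, h=15: full span → s += 15 → s = 15.0000
seg 3 [61.9°–117.8°] simple-harmonic, h=-14: full span → s += -14 → s = 1.0000
seg 4 [117.8°–191.7°] cycloidal, h=8: θ=186° here. β=68.2, B=73.9. 8·(0.9229 − sin(2π·0.9229)/(2π)) = 7.9761 → s = 8.9761

8.9761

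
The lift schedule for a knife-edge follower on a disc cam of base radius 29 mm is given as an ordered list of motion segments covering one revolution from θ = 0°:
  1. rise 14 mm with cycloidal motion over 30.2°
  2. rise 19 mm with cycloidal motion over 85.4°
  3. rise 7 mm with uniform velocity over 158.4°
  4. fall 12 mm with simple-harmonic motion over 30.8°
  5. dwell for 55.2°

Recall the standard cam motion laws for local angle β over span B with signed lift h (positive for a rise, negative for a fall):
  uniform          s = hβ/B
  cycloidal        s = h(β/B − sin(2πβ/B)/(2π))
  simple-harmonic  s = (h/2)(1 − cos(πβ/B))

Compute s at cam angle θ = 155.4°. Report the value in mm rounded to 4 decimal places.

seg 1 [0°–30.2°] cycloidal, h=14: full span → s += 14 → s = 14.0000
seg 2 [30.2°–115.6°] cycloidal, h=19: full span → s += 19 → s = 33.0000
seg 3 [115.6°–274°] uniform, h=7: θ=155.4° here. β=39.8, B=158.4. 7·39.8/158.4 = 1.7588 → s = 34.7588

34.7588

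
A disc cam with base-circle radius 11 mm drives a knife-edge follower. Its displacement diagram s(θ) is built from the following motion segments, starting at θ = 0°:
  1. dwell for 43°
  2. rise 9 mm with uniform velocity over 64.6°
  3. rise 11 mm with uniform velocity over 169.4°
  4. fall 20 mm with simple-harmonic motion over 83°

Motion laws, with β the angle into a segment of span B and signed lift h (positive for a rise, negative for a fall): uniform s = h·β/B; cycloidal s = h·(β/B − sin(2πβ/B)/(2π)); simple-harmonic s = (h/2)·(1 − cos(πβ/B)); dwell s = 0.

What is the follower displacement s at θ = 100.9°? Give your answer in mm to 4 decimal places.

seg 1 [0°–43°] dwell: s stays 0.0000
seg 2 [43°–107.6°] uniform, h=9: θ=100.9° here. β=57.9, B=64.6. 9·57.9/64.6 = 8.0666 → s = 8.0666

8.0666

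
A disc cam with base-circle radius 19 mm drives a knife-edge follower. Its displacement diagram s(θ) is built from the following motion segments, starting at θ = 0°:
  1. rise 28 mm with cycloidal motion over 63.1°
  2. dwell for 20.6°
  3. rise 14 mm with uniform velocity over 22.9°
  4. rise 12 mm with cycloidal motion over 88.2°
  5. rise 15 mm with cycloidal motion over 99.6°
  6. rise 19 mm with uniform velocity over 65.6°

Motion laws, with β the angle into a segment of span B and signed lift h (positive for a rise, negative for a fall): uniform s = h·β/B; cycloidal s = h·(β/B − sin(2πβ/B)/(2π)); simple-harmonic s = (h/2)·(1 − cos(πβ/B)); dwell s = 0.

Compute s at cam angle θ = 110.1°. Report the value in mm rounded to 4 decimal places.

seg 1 [0°–63.1°] cycloidal, h=28: full span → s += 28 → s = 28.0000
seg 2 [63.1°–83.7°] dwell: s stays 28.0000
seg 3 [83.7°–106.6°] uniform, h=14: full span → s += 14 → s = 42.0000
seg 4 [106.6°–194.8°] cycloidal, h=12: θ=110.1° here. β=3.5, B=88.2. 12·(0.0397 − sin(2π·0.0397)/(2π)) = 0.0049 → s = 42.0049

42.0049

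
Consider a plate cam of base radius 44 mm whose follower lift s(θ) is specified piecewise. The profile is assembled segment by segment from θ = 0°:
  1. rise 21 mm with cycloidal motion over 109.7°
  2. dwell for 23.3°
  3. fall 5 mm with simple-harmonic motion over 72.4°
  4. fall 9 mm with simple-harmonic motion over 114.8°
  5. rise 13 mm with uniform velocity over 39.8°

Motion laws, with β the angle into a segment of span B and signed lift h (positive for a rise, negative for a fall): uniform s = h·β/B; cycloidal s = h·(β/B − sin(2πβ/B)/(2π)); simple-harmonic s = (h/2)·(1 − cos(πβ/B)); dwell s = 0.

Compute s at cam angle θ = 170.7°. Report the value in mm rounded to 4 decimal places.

seg 1 [0°–109.7°] cycloidal, h=21: full span → s += 21 → s = 21.0000
seg 2 [109.7°–133°] dwell: s stays 21.0000
seg 3 [133°–205.4°] simple-harmonic, h=-5: θ=170.7° here. β=37.7, B=72.4. -5/2·(1 − cos(π·0.5207)) = -2.6626 → s = 18.3374

18.3374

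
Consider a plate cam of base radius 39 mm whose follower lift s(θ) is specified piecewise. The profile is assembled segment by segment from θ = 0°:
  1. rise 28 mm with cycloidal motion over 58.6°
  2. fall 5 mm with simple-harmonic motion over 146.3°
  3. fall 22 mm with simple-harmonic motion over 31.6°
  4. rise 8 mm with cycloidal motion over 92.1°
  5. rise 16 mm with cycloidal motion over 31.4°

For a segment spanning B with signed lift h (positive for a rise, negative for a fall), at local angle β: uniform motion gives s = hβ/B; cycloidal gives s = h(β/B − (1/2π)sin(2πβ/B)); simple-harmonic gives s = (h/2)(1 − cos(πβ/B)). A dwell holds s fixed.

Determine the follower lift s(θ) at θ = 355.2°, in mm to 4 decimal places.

seg 1 [0°–58.6°] cycloidal, h=28: full span → s += 28 → s = 28.0000
seg 2 [58.6°–204.9°] simple-harmonic, h=-5: full span → s += -5 → s = 23.0000
seg 3 [204.9°–236.5°] simple-harmonic, h=-22: full span → s += -22 → s = 1.0000
seg 4 [236.5°–328.6°] cycloidal, h=8: full span → s += 8 → s = 9.0000
seg 5 [328.6°–360°] cycloidal, h=16: θ=355.2° here. β=26.6, B=31.4. 16·(0.8471 − sin(2π·0.8471)/(2π)) = 15.6409 → s = 24.6409

24.6409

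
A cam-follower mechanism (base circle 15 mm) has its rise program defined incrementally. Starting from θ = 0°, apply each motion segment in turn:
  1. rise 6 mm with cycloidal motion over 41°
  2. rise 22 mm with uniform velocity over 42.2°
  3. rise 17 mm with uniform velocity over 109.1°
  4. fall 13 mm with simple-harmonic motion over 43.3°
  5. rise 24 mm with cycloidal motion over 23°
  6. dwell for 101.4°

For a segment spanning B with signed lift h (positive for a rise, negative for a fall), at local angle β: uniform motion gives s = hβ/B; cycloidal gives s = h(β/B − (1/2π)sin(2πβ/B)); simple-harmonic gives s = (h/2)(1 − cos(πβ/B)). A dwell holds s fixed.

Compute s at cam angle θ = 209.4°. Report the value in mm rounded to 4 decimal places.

seg 1 [0°–41°] cycloidal, h=6: full span → s += 6 → s = 6.0000
seg 2 [41°–83.2°] uniform, h=22: full span → s += 22 → s = 28.0000
seg 3 [83.2°–192.3°] uniform, h=17: full span → s += 17 → s = 45.0000
seg 4 [192.3°–235.6°] simple-harmonic, h=-13: θ=209.4° here. β=17.1, B=43.3. -13/2·(1 − cos(π·0.3949)) = -4.3930 → s = 40.6070

40.6070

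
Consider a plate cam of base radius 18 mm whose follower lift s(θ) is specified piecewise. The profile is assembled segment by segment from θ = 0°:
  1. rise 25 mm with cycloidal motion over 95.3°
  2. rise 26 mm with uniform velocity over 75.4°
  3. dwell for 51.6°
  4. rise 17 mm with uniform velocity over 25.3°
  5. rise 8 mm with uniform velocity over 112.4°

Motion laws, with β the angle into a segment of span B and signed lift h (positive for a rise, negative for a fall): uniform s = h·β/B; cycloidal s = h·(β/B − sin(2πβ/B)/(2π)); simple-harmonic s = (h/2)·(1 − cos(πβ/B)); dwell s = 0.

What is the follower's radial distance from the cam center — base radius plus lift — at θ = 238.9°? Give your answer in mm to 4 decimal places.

seg 1 [0°–95.3°] cycloidal, h=25: full span → s += 25 → s = 25.0000
seg 2 [95.3°–170.7°] uniform, h=26: full span → s += 26 → s = 51.0000
seg 3 [170.7°–222.3°] dwell: s stays 51.0000
seg 4 [222.3°–247.6°] uniform, h=17: θ=238.9° here. β=16.6, B=25.3. 17·16.6/25.3 = 11.1542 → s = 62.1542
radial distance = base radius + s = 18 + 62.1542 = 80.1542

80.1542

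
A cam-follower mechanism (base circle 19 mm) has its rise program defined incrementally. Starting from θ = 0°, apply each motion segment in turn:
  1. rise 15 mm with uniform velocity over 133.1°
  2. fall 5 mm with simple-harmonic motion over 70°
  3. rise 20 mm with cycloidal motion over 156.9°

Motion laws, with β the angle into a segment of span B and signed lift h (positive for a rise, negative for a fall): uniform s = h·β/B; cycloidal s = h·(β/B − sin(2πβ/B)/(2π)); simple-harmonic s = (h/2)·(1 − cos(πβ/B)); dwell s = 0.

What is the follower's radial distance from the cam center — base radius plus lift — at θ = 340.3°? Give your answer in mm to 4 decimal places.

seg 1 [0°–133.1°] uniform, h=15: full span → s += 15 → s = 15.0000
seg 2 [133.1°–203.1°] simple-harmonic, h=-5: full span → s += -5 → s = 10.0000
seg 3 [203.1°–360°] cycloidal, h=20: θ=340.3° here. β=137.2, B=156.9. 20·(0.8744 − sin(2π·0.8744)/(2π)) = 19.7475 → s = 29.7475
radial distance = base radius + s = 19 + 29.7475 = 48.7475

48.7475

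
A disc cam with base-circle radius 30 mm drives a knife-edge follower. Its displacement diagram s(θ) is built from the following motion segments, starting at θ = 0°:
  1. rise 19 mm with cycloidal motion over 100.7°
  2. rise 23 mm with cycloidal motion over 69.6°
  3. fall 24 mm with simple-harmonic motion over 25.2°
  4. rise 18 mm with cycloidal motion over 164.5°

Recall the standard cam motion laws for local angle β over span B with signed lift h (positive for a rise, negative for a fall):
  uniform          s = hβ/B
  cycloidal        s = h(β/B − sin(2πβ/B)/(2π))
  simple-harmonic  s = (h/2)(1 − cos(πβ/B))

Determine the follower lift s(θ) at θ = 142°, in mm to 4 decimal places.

seg 1 [0°–100.7°] cycloidal, h=19: full span → s += 19 → s = 19.0000
seg 2 [100.7°–170.3°] cycloidal, h=23: θ=142° here. β=41.3, B=69.6. 23·(0.5934 − sin(2π·0.5934)/(2π)) = 15.6748 → s = 34.6748

34.6748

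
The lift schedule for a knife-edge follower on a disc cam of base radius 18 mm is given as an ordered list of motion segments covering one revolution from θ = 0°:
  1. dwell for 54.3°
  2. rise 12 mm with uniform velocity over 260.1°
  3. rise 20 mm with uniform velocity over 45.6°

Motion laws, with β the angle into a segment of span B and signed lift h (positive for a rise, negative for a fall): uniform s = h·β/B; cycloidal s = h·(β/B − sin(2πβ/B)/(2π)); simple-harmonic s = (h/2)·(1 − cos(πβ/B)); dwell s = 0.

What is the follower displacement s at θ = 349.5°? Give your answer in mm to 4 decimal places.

seg 1 [0°–54.3°] dwell: s stays 0.0000
seg 2 [54.3°–314.4°] uniform, h=12: full span → s += 12 → s = 12.0000
seg 3 [314.4°–360°] uniform, h=20: θ=349.5° here. β=35.1, B=45.6. 20·35.1/45.6 = 15.3947 → s = 27.3947

27.3947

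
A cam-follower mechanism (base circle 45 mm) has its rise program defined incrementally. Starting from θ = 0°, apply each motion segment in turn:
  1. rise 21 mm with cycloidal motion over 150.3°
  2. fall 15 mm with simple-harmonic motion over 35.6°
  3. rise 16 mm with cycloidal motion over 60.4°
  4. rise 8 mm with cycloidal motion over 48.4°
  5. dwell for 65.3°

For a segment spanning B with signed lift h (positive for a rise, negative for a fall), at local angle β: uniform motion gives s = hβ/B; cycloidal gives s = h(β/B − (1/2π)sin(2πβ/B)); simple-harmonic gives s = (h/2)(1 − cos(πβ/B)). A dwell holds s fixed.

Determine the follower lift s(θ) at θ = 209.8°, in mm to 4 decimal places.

seg 1 [0°–150.3°] cycloidal, h=21: full span → s += 21 → s = 21.0000
seg 2 [150.3°–185.9°] simple-harmonic, h=-15: full span → s += -15 → s = 6.0000
seg 3 [185.9°–246.3°] cycloidal, h=16: θ=209.8° here. β=23.9, B=60.4. 16·(0.3957 − sin(2π·0.3957)/(2π)) = 4.7792 → s = 10.7792

10.7792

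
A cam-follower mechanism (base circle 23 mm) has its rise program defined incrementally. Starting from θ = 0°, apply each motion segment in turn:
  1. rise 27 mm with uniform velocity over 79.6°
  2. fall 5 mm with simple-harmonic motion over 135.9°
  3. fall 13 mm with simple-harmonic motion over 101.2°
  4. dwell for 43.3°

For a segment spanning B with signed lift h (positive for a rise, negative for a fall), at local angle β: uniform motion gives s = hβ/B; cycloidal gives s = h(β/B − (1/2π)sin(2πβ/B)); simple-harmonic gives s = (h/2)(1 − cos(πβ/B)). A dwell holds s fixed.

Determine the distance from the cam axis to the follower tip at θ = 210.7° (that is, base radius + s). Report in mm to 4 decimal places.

seg 1 [0°–79.6°] uniform, h=27: full span → s += 27 → s = 27.0000
seg 2 [79.6°–215.5°] simple-harmonic, h=-5: θ=210.7° here. β=131.1, B=135.9. -5/2·(1 − cos(π·0.9647)) = -4.9846 → s = 22.0154
radial distance = base radius + s = 23 + 22.0154 = 45.0154

45.0154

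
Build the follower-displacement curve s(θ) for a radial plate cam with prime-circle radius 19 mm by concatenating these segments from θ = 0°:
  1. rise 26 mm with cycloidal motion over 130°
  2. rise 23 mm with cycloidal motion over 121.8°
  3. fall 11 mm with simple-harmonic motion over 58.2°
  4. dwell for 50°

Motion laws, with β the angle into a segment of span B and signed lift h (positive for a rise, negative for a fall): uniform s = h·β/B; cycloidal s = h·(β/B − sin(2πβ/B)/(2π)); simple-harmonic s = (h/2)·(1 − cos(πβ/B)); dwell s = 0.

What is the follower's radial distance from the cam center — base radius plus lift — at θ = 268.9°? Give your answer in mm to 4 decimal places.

seg 1 [0°–130°] cycloidal, h=26: full span → s += 26 → s = 26.0000
seg 2 [130°–251.8°] cycloidal, h=23: full span → s += 23 → s = 49.0000
seg 3 [251.8°–310°] simple-harmonic, h=-11: θ=268.9° here. β=17.1, B=58.2. -11/2·(1 − cos(π·0.2938)) = -2.1813 → s = 46.8187
radial distance = base radius + s = 19 + 46.8187 = 65.8187

65.8187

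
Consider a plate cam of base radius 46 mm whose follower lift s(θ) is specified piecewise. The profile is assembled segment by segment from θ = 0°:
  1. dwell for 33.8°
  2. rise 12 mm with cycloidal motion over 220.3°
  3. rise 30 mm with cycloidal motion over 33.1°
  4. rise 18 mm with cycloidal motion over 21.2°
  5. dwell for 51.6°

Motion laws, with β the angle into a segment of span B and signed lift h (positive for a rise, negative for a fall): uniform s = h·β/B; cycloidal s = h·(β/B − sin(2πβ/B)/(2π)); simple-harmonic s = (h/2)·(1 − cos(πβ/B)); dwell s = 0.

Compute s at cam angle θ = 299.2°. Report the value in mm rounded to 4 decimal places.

seg 1 [0°–33.8°] dwell: s stays 0.0000
seg 2 [33.8°–254.1°] cycloidal, h=12: full span → s += 12 → s = 12.0000
seg 3 [254.1°–287.2°] cycloidal, h=30: full span → s += 30 → s = 42.0000
seg 4 [287.2°–308.4°] cycloidal, h=18: θ=299.2° here. β=12, B=21.2. 18·(0.5660 − sin(2π·0.5660)/(2π)) = 11.3435 → s = 53.3435

53.3435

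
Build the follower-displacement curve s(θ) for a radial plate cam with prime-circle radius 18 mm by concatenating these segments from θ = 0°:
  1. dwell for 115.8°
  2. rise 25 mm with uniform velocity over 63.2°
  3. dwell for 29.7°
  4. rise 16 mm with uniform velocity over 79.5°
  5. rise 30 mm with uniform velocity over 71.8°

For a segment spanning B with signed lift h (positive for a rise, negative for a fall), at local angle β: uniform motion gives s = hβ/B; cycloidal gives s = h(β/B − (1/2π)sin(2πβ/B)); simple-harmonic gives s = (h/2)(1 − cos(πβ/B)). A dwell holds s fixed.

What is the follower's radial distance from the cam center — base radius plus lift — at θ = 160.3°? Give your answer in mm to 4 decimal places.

seg 1 [0°–115.8°] dwell: s stays 0.0000
seg 2 [115.8°–179°] uniform, h=25: θ=160.3° here. β=44.5, B=63.2. 25·44.5/63.2 = 17.6028 → s = 17.6028
radial distance = base radius + s = 18 + 17.6028 = 35.6028

35.6028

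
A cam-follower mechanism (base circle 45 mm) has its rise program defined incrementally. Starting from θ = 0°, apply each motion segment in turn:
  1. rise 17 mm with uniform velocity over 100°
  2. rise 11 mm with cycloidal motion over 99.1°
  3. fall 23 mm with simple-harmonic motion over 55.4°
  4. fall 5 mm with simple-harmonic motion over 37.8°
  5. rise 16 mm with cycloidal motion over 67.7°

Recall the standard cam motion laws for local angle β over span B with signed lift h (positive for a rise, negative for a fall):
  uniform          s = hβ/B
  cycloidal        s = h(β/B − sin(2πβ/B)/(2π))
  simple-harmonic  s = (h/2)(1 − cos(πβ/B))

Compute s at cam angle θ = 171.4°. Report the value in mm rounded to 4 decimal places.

seg 1 [0°–100°] uniform, h=17: full span → s += 17 → s = 17.0000
seg 2 [100°–199.1°] cycloidal, h=11: θ=171.4° here. β=71.4, B=99.1. 11·(0.7205 − sin(2π·0.7205)/(2π)) = 9.6460 → s = 26.6460

26.6460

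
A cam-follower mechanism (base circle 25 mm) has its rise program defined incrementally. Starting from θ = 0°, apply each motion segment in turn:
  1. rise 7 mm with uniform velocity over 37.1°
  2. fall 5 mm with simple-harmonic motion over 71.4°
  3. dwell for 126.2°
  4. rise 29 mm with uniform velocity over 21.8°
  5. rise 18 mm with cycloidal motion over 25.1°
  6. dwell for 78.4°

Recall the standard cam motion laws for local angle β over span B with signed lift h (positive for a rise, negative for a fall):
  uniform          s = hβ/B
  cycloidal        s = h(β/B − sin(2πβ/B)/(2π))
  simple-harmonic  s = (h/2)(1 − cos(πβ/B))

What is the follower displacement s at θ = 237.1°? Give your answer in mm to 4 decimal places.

seg 1 [0°–37.1°] uniform, h=7: full span → s += 7 → s = 7.0000
seg 2 [37.1°–108.5°] simple-harmonic, h=-5: full span → s += -5 → s = 2.0000
seg 3 [108.5°–234.7°] dwell: s stays 2.0000
seg 4 [234.7°–256.5°] uniform, h=29: θ=237.1° here. β=2.4, B=21.8. 29·2.4/21.8 = 3.1927 → s = 5.1927

5.1927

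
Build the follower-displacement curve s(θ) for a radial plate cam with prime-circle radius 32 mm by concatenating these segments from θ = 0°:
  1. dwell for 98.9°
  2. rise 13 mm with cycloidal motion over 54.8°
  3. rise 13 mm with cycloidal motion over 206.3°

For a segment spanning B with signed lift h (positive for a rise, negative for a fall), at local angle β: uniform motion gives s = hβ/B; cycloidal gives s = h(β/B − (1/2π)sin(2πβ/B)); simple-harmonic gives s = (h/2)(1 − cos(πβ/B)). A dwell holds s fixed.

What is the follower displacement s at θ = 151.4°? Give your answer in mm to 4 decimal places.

seg 1 [0°–98.9°] dwell: s stays 0.0000
seg 2 [98.9°–153.7°] cycloidal, h=13: θ=151.4° here. β=52.5, B=54.8. 13·(0.9580 − sin(2π·0.9580)/(2π)) = 12.9937 → s = 12.9937

12.9937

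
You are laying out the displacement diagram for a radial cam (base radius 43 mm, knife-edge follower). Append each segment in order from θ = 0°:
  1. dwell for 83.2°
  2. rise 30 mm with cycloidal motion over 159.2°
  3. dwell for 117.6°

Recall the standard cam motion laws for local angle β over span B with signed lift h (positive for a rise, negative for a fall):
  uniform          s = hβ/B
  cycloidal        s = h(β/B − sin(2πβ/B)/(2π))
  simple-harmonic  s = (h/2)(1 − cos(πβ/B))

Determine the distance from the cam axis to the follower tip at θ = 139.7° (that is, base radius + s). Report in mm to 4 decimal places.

seg 1 [0°–83.2°] dwell: s stays 0.0000
seg 2 [83.2°–242.4°] cycloidal, h=30: θ=139.7° here. β=56.5, B=159.2. 30·(0.3549 − sin(2π·0.3549)/(2π)) = 6.8724 → s = 6.8724
radial distance = base radius + s = 43 + 6.8724 = 49.8724

49.8724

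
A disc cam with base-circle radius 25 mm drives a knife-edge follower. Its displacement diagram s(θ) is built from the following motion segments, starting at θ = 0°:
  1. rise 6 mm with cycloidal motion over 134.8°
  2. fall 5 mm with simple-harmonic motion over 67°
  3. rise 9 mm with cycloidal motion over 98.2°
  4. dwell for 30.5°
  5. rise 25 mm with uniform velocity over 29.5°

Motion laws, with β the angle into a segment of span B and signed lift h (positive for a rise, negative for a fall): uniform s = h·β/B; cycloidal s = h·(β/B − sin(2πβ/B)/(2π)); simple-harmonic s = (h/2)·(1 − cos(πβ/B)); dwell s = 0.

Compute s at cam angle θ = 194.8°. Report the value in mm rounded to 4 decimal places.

seg 1 [0°–134.8°] cycloidal, h=6: full span → s += 6 → s = 6.0000
seg 2 [134.8°–201.8°] simple-harmonic, h=-5: θ=194.8° here. β=60, B=67. -5/2·(1 − cos(π·0.8955)) = -4.8665 → s = 1.1335

1.1335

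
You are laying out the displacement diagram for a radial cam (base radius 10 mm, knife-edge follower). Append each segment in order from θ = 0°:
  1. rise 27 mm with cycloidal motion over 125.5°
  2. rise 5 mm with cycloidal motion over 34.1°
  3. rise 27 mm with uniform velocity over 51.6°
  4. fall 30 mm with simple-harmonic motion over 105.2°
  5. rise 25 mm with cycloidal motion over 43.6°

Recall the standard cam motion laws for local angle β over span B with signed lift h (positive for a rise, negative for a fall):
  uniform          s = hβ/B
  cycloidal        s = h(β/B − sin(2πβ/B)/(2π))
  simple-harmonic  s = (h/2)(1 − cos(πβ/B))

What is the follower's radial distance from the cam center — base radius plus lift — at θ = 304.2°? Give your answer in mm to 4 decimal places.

seg 1 [0°–125.5°] cycloidal, h=27: full span → s += 27 → s = 27.0000
seg 2 [125.5°–159.6°] cycloidal, h=5: full span → s += 5 → s = 32.0000
seg 3 [159.6°–211.2°] uniform, h=27: full span → s += 27 → s = 59.0000
seg 4 [211.2°–316.4°] simple-harmonic, h=-30: θ=304.2° here. β=93, B=105.2. -30/2·(1 − cos(π·0.8840)) = -29.0154 → s = 29.9846
radial distance = base radius + s = 10 + 29.9846 = 39.9846

39.9846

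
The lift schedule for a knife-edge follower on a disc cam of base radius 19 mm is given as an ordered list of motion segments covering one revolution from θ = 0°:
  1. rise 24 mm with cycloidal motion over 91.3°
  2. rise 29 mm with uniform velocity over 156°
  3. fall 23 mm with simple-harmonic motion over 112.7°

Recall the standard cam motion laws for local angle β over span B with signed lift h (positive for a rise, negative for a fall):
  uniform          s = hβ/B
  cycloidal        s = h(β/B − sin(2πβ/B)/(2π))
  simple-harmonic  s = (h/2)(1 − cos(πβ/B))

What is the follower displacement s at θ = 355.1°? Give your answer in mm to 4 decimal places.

seg 1 [0°–91.3°] cycloidal, h=24: full span → s += 24 → s = 24.0000
seg 2 [91.3°–247.3°] uniform, h=29: full span → s += 29 → s = 53.0000
seg 3 [247.3°–360°] simple-harmonic, h=-23: θ=355.1° here. β=107.8, B=112.7. -23/2·(1 − cos(π·0.9565)) = -22.8929 → s = 30.1071

30.1071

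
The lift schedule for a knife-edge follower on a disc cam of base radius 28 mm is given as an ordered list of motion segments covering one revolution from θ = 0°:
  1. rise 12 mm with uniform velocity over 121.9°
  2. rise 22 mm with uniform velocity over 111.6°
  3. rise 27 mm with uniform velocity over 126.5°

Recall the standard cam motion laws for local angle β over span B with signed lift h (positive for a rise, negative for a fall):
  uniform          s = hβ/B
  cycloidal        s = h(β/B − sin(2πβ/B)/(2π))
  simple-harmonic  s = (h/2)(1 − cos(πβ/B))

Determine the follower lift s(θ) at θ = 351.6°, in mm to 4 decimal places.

seg 1 [0°–121.9°] uniform, h=12: full span → s += 12 → s = 12.0000
seg 2 [121.9°–233.5°] uniform, h=22: full span → s += 22 → s = 34.0000
seg 3 [233.5°–360°] uniform, h=27: θ=351.6° here. β=118.1, B=126.5. 27·118.1/126.5 = 25.2071 → s = 59.2071

59.2071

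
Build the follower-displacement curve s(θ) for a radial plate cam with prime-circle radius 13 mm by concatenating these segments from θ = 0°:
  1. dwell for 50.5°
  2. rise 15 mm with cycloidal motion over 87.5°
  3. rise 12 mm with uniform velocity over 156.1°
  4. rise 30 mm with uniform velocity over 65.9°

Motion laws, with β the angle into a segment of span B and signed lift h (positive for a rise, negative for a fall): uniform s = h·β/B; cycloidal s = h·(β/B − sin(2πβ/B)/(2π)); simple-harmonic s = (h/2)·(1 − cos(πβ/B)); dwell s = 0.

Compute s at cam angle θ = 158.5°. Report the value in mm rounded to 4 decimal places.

seg 1 [0°–50.5°] dwell: s stays 0.0000
seg 2 [50.5°–138°] cycloidal, h=15: full span → s += 15 → s = 15.0000
seg 3 [138°–294.1°] uniform, h=12: θ=158.5° here. β=20.5, B=156.1. 12·20.5/156.1 = 1.5759 → s = 16.5759

16.5759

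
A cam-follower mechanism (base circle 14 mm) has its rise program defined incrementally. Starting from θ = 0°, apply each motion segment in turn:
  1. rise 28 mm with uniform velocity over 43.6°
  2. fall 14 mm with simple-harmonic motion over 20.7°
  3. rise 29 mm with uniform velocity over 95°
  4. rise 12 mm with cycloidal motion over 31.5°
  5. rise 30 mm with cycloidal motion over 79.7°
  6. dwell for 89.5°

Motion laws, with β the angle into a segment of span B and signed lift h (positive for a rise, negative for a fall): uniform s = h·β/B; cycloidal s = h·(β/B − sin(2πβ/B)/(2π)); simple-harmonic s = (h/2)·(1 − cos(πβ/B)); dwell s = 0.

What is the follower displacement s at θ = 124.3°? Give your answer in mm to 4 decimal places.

seg 1 [0°–43.6°] uniform, h=28: full span → s += 28 → s = 28.0000
seg 2 [43.6°–64.3°] simple-harmonic, h=-14: full span → s += -14 → s = 14.0000
seg 3 [64.3°–159.3°] uniform, h=29: θ=124.3° here. β=60, B=95. 29·60/95 = 18.3158 → s = 32.3158

32.3158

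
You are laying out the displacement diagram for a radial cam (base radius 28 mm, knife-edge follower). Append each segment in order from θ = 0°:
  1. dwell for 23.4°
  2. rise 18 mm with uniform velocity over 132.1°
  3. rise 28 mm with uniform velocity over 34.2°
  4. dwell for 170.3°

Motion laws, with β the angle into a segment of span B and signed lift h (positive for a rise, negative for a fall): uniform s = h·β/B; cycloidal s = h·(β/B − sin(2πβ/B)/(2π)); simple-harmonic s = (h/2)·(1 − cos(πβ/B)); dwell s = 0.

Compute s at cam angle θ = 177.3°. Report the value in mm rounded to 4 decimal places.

seg 1 [0°–23.4°] dwell: s stays 0.0000
seg 2 [23.4°–155.5°] uniform, h=18: full span → s += 18 → s = 18.0000
seg 3 [155.5°–189.7°] uniform, h=28: θ=177.3° here. β=21.8, B=34.2. 28·21.8/34.2 = 17.8480 → s = 35.8480

35.8480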